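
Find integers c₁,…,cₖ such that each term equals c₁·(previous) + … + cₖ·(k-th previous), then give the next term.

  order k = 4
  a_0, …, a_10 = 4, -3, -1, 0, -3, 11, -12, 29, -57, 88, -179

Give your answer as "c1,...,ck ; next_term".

-1,1,-2,-2 ; 323

  a_4 = -1·0 + 1·-1 + -2·-3 + -2·4 = -3
  a_5 = -1·-3 + 1·0 + -2·-1 + -2·-3 = 11
  a_6 = -1·11 + 1·-3 + -2·0 + -2·-1 = -12
  a_7 = -1·-12 + 1·11 + -2·-3 + -2·0 = 29
  a_8 = -1·29 + 1·-12 + -2·11 + -2·-3 = -57
  a_9 = -1·-57 + 1·29 + -2·-12 + -2·11 = 88
  a_10 = -1·88 + 1·-57 + -2·29 + -2·-12 = -179
  a_11 = -1·-179 + 1·88 + -2·-57 + -2·29 = 323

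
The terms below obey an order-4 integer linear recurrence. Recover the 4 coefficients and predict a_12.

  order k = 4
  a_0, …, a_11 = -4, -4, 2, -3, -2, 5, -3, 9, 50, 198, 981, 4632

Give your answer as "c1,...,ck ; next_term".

4,3,3,-4 ; 21865

  a_4 = 4·-3 + 3·2 + 3·-4 + -4·-4 = -2
  a_5 = 4·-2 + 3·-3 + 3·2 + -4·-4 = 5
  a_6 = 4·5 + 3·-2 + 3·-3 + -4·2 = -3
  a_7 = 4·-3 + 3·5 + 3·-2 + -4·-3 = 9
  a_8 = 4·9 + 3·-3 + 3·5 + -4·-2 = 50
  a_9 = 4·50 + 3·9 + 3·-3 + -4·5 = 198
  a_10 = 4·198 + 3·50 + 3·9 + -4·-3 = 981
  a_11 = 4·981 + 3·198 + 3·50 + -4·9 = 4632
  a_12 = 4·4632 + 3·981 + 3·198 + -4·50 = 21865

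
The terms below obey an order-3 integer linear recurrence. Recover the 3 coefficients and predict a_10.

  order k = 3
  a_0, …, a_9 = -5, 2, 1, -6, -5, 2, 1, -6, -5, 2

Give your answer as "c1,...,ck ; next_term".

1,-1,1 ; 1

  a_3 = 1·1 + -1·2 + 1·-5 = -6
  a_4 = 1·-6 + -1·1 + 1·2 = -5
  a_5 = 1·-5 + -1·-6 + 1·1 = 2
  a_6 = 1·2 + -1·-5 + 1·-6 = 1
  a_7 = 1·1 + -1·2 + 1·-5 = -6
  a_8 = 1·-6 + -1·1 + 1·2 = -5
  a_9 = 1·-5 + -1·-6 + 1·1 = 2
  a_10 = 1·2 + -1·-5 + 1·-6 = 1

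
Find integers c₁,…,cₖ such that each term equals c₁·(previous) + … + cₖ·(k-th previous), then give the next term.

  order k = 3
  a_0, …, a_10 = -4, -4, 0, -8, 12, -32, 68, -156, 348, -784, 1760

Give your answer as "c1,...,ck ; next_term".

-2,1,1 ; -3956

  a_3 = -2·0 + 1·-4 + 1·-4 = -8
  a_4 = -2·-8 + 1·0 + 1·-4 = 12
  a_5 = -2·12 + 1·-8 + 1·0 = -32
  a_6 = -2·-32 + 1·12 + 1·-8 = 68
  a_7 = -2·68 + 1·-32 + 1·12 = -156
  a_8 = -2·-156 + 1·68 + 1·-32 = 348
  a_9 = -2·348 + 1·-156 + 1·68 = -784
  a_10 = -2·-784 + 1·348 + 1·-156 = 1760
  a_11 = -2·1760 + 1·-784 + 1·348 = -3956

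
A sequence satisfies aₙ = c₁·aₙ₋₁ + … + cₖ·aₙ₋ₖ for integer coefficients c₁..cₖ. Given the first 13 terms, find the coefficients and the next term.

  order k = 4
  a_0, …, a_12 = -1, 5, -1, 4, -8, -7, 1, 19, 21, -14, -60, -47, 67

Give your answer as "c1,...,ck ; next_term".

  a_4 = 0·4 + -1·-1 + -2·5 + -1·-1 = -8
  a_5 = 0·-8 + -1·4 + -2·-1 + -1·5 = -7
  a_6 = 0·-7 + -1·-8 + -2·4 + -1·-1 = 1
  a_7 = 0·1 + -1·-7 + -2·-8 + -1·4 = 19
  a_8 = 0·19 + -1·1 + -2·-7 + -1·-8 = 21
  a_9 = 0·21 + -1·19 + -2·1 + -1·-7 = -14
  a_10 = 0·-14 + -1·21 + -2·19 + -1·1 = -60
  a_11 = 0·-60 + -1·-14 + -2·21 + -1·19 = -47
  a_12 = 0·-47 + -1·-60 + -2·-14 + -1·21 = 67
  a_13 = 0·67 + -1·-47 + -2·-60 + -1·-14 = 181

0,-1,-2,-1 ; 181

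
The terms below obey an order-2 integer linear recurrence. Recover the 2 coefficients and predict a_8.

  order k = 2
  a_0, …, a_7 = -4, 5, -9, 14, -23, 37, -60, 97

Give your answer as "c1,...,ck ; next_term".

  a_2 = -1·5 + 1·-4 = -9
  a_3 = -1·-9 + 1·5 = 14
  a_4 = -1·14 + 1·-9 = -23
  a_5 = -1·-23 + 1·14 = 37
  a_6 = -1·37 + 1·-23 = -60
  a_7 = -1·-60 + 1·37 = 97
  a_8 = -1·97 + 1·-60 = -157

-1,1 ; -157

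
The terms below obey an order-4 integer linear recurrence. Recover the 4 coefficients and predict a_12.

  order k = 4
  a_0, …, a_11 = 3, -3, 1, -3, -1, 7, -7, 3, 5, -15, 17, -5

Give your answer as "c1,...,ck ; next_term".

-1,-1,0,-1 ; -17

  a_4 = -1·-3 + -1·1 + 0·-3 + -1·3 = -1
  a_5 = -1·-1 + -1·-3 + 0·1 + -1·-3 = 7
  a_6 = -1·7 + -1·-1 + 0·-3 + -1·1 = -7
  a_7 = -1·-7 + -1·7 + 0·-1 + -1·-3 = 3
  a_8 = -1·3 + -1·-7 + 0·7 + -1·-1 = 5
  a_9 = -1·5 + -1·3 + 0·-7 + -1·7 = -15
  a_10 = -1·-15 + -1·5 + 0·3 + -1·-7 = 17
  a_11 = -1·17 + -1·-15 + 0·5 + -1·3 = -5
  a_12 = -1·-5 + -1·17 + 0·-15 + -1·5 = -17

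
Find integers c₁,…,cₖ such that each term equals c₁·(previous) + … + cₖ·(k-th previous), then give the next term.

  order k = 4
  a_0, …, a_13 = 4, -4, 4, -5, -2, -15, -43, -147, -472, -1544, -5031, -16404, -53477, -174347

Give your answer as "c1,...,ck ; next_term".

  a_4 = 2·-5 + 3·4 + 3·-4 + 2·4 = -2
  a_5 = 2·-2 + 3·-5 + 3·4 + 2·-4 = -15
  a_6 = 2·-15 + 3·-2 + 3·-5 + 2·4 = -43
  a_7 = 2·-43 + 3·-15 + 3·-2 + 2·-5 = -147
  a_8 = 2·-147 + 3·-43 + 3·-15 + 2·-2 = -472
  a_9 = 2·-472 + 3·-147 + 3·-43 + 2·-15 = -1544
  a_10 = 2·-1544 + 3·-472 + 3·-147 + 2·-43 = -5031
  a_11 = 2·-5031 + 3·-1544 + 3·-472 + 2·-147 = -16404
  a_12 = 2·-16404 + 3·-5031 + 3·-1544 + 2·-472 = -53477
  a_13 = 2·-53477 + 3·-16404 + 3·-5031 + 2·-1544 = -174347
  a_14 = 2·-174347 + 3·-53477 + 3·-16404 + 2·-5031 = -568399

2,3,3,2 ; -568399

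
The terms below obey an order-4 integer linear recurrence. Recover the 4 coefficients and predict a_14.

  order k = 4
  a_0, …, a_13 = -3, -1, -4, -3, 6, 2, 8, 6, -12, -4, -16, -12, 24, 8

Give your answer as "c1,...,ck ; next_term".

0,0,0,-2 ; 32

  a_4 = 0·-3 + 0·-4 + 0·-1 + -2·-3 = 6
  a_5 = 0·6 + 0·-3 + 0·-4 + -2·-1 = 2
  a_6 = 0·2 + 0·6 + 0·-3 + -2·-4 = 8
  a_7 = 0·8 + 0·2 + 0·6 + -2·-3 = 6
  a_8 = 0·6 + 0·8 + 0·2 + -2·6 = -12
  a_9 = 0·-12 + 0·6 + 0·8 + -2·2 = -4
  a_10 = 0·-4 + 0·-12 + 0·6 + -2·8 = -16
  a_11 = 0·-16 + 0·-4 + 0·-12 + -2·6 = -12
  a_12 = 0·-12 + 0·-16 + 0·-4 + -2·-12 = 24
  a_13 = 0·24 + 0·-12 + 0·-16 + -2·-4 = 8
  a_14 = 0·8 + 0·24 + 0·-12 + -2·-16 = 32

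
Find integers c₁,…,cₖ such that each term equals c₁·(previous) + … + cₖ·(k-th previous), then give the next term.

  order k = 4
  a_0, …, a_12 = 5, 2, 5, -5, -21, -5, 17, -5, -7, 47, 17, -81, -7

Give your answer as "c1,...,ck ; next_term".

1,-2,2,-2 ; 95

  a_4 = 1·-5 + -2·5 + 2·2 + -2·5 = -21
  a_5 = 1·-21 + -2·-5 + 2·5 + -2·2 = -5
  a_6 = 1·-5 + -2·-21 + 2·-5 + -2·5 = 17
  a_7 = 1·17 + -2·-5 + 2·-21 + -2·-5 = -5
  a_8 = 1·-5 + -2·17 + 2·-5 + -2·-21 = -7
  a_9 = 1·-7 + -2·-5 + 2·17 + -2·-5 = 47
  a_10 = 1·47 + -2·-7 + 2·-5 + -2·17 = 17
  a_11 = 1·17 + -2·47 + 2·-7 + -2·-5 = -81
  a_12 = 1·-81 + -2·17 + 2·47 + -2·-7 = -7
  a_13 = 1·-7 + -2·-81 + 2·17 + -2·47 = 95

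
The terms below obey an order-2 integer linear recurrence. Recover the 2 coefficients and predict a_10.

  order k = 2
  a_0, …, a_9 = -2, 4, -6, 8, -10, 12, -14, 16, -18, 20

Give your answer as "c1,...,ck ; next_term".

  a_2 = -2·4 + -1·-2 = -6
  a_3 = -2·-6 + -1·4 = 8
  a_4 = -2·8 + -1·-6 = -10
  a_5 = -2·-10 + -1·8 = 12
  a_6 = -2·12 + -1·-10 = -14
  a_7 = -2·-14 + -1·12 = 16
  a_8 = -2·16 + -1·-14 = -18
  a_9 = -2·-18 + -1·16 = 20
  a_10 = -2·20 + -1·-18 = -22

-2,-1 ; -22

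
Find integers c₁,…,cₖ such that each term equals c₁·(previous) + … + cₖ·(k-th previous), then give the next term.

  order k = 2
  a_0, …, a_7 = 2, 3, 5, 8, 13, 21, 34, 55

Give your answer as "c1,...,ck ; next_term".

1,1 ; 89

  a_2 = 1·3 + 1·2 = 5
  a_3 = 1·5 + 1·3 = 8
  a_4 = 1·8 + 1·5 = 13
  a_5 = 1·13 + 1·8 = 21
  a_6 = 1·21 + 1·13 = 34
  a_7 = 1·34 + 1·21 = 55
  a_8 = 1·55 + 1·34 = 89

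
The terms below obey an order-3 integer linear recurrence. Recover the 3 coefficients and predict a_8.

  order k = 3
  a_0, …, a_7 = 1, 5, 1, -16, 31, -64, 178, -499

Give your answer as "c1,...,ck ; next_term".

-3,-2,-3 ; 1333

  a_3 = -3·1 + -2·5 + -3·1 = -16
  a_4 = -3·-16 + -2·1 + -3·5 = 31
  a_5 = -3·31 + -2·-16 + -3·1 = -64
  a_6 = -3·-64 + -2·31 + -3·-16 = 178
  a_7 = -3·178 + -2·-64 + -3·31 = -499
  a_8 = -3·-499 + -2·178 + -3·-64 = 1333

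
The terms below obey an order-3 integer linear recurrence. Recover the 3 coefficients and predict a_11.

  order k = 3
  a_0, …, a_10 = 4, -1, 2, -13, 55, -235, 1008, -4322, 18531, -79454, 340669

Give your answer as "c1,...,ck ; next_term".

  a_3 = -4·2 + 1·-1 + -1·4 = -13
  a_4 = -4·-13 + 1·2 + -1·-1 = 55
  a_5 = -4·55 + 1·-13 + -1·2 = -235
  a_6 = -4·-235 + 1·55 + -1·-13 = 1008
  a_7 = -4·1008 + 1·-235 + -1·55 = -4322
  a_8 = -4·-4322 + 1·1008 + -1·-235 = 18531
  a_9 = -4·18531 + 1·-4322 + -1·1008 = -79454
  a_10 = -4·-79454 + 1·18531 + -1·-4322 = 340669
  a_11 = -4·340669 + 1·-79454 + -1·18531 = -1460661

-4,1,-1 ; -1460661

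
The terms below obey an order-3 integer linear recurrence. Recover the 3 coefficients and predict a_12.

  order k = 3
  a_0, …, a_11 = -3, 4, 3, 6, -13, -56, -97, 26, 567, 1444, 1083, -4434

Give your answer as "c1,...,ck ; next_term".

2,-3,-4 ; -17893

  a_3 = 2·3 + -3·4 + -4·-3 = 6
  a_4 = 2·6 + -3·3 + -4·4 = -13
  a_5 = 2·-13 + -3·6 + -4·3 = -56
  a_6 = 2·-56 + -3·-13 + -4·6 = -97
  a_7 = 2·-97 + -3·-56 + -4·-13 = 26
  a_8 = 2·26 + -3·-97 + -4·-56 = 567
  a_9 = 2·567 + -3·26 + -4·-97 = 1444
  a_10 = 2·1444 + -3·567 + -4·26 = 1083
  a_11 = 2·1083 + -3·1444 + -4·567 = -4434
  a_12 = 2·-4434 + -3·1083 + -4·1444 = -17893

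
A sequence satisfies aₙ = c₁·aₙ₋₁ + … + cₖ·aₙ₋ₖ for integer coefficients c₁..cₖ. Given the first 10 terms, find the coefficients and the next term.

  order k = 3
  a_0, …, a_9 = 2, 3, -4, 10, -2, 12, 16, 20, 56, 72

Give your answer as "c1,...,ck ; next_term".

0,2,2 ; 152

  a_3 = 0·-4 + 2·3 + 2·2 = 10
  a_4 = 0·10 + 2·-4 + 2·3 = -2
  a_5 = 0·-2 + 2·10 + 2·-4 = 12
  a_6 = 0·12 + 2·-2 + 2·10 = 16
  a_7 = 0·16 + 2·12 + 2·-2 = 20
  a_8 = 0·20 + 2·16 + 2·12 = 56
  a_9 = 0·56 + 2·20 + 2·16 = 72
  a_10 = 0·72 + 2·56 + 2·20 = 152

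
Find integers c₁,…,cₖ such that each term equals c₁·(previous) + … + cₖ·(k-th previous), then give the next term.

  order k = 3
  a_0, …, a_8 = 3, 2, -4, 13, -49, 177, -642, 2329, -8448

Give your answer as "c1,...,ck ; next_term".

  a_3 = -3·-4 + 2·2 + -1·3 = 13
  a_4 = -3·13 + 2·-4 + -1·2 = -49
  a_5 = -3·-49 + 2·13 + -1·-4 = 177
  a_6 = -3·177 + 2·-49 + -1·13 = -642
  a_7 = -3·-642 + 2·177 + -1·-49 = 2329
  a_8 = -3·2329 + 2·-642 + -1·177 = -8448
  a_9 = -3·-8448 + 2·2329 + -1·-642 = 30644

-3,2,-1 ; 30644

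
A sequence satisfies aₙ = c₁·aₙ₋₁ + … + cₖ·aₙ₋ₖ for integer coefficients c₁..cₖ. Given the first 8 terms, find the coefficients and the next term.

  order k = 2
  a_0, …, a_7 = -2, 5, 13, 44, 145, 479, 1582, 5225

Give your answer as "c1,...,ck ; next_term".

  a_2 = 3·5 + 1·-2 = 13
  a_3 = 3·13 + 1·5 = 44
  a_4 = 3·44 + 1·13 = 145
  a_5 = 3·145 + 1·44 = 479
  a_6 = 3·479 + 1·145 = 1582
  a_7 = 3·1582 + 1·479 = 5225
  a_8 = 3·5225 + 1·1582 = 17257

3,1 ; 17257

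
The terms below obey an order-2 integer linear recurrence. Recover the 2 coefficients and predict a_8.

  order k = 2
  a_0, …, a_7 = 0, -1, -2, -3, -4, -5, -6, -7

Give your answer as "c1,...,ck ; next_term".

  a_2 = 2·-1 + -1·0 = -2
  a_3 = 2·-2 + -1·-1 = -3
  a_4 = 2·-3 + -1·-2 = -4
  a_5 = 2·-4 + -1·-3 = -5
  a_6 = 2·-5 + -1·-4 = -6
  a_7 = 2·-6 + -1·-5 = -7
  a_8 = 2·-7 + -1·-6 = -8

2,-1 ; -8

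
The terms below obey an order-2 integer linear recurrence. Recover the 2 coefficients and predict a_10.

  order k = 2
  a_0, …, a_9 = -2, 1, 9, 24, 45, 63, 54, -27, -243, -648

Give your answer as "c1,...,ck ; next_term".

  a_2 = 3·1 + -3·-2 = 9
  a_3 = 3·9 + -3·1 = 24
  a_4 = 3·24 + -3·9 = 45
  a_5 = 3·45 + -3·24 = 63
  a_6 = 3·63 + -3·45 = 54
  a_7 = 3·54 + -3·63 = -27
  a_8 = 3·-27 + -3·54 = -243
  a_9 = 3·-243 + -3·-27 = -648
  a_10 = 3·-648 + -3·-243 = -1215

3,-3 ; -1215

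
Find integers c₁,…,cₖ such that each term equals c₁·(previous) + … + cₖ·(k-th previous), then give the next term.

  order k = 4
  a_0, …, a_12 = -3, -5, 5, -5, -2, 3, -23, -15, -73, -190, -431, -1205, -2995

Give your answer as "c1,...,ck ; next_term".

1,3,3,-1 ; -7713

  a_4 = 1·-5 + 3·5 + 3·-5 + -1·-3 = -2
  a_5 = 1·-2 + 3·-5 + 3·5 + -1·-5 = 3
  a_6 = 1·3 + 3·-2 + 3·-5 + -1·5 = -23
  a_7 = 1·-23 + 3·3 + 3·-2 + -1·-5 = -15
  a_8 = 1·-15 + 3·-23 + 3·3 + -1·-2 = -73
  a_9 = 1·-73 + 3·-15 + 3·-23 + -1·3 = -190
  a_10 = 1·-190 + 3·-73 + 3·-15 + -1·-23 = -431
  a_11 = 1·-431 + 3·-190 + 3·-73 + -1·-15 = -1205
  a_12 = 1·-1205 + 3·-431 + 3·-190 + -1·-73 = -2995
  a_13 = 1·-2995 + 3·-1205 + 3·-431 + -1·-190 = -7713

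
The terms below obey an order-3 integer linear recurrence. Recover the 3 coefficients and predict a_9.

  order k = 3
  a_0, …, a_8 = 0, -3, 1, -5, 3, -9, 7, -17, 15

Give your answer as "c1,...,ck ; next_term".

1,2,-2 ; -33

  a_3 = 1·1 + 2·-3 + -2·0 = -5
  a_4 = 1·-5 + 2·1 + -2·-3 = 3
  a_5 = 1·3 + 2·-5 + -2·1 = -9
  a_6 = 1·-9 + 2·3 + -2·-5 = 7
  a_7 = 1·7 + 2·-9 + -2·3 = -17
  a_8 = 1·-17 + 2·7 + -2·-9 = 15
  a_9 = 1·15 + 2·-17 + -2·7 = -33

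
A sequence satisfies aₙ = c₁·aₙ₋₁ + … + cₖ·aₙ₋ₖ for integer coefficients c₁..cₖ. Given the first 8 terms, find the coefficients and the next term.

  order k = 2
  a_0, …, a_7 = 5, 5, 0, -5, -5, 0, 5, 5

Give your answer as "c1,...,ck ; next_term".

1,-1 ; 0

  a_2 = 1·5 + -1·5 = 0
  a_3 = 1·0 + -1·5 = -5
  a_4 = 1·-5 + -1·0 = -5
  a_5 = 1·-5 + -1·-5 = 0
  a_6 = 1·0 + -1·-5 = 5
  a_7 = 1·5 + -1·0 = 5
  a_8 = 1·5 + -1·5 = 0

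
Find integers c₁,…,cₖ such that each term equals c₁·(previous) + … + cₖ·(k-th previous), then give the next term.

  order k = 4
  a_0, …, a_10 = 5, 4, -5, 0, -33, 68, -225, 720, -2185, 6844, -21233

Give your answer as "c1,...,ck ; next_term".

-2,3,-2,-2 ; 65928

  a_4 = -2·0 + 3·-5 + -2·4 + -2·5 = -33
  a_5 = -2·-33 + 3·0 + -2·-5 + -2·4 = 68
  a_6 = -2·68 + 3·-33 + -2·0 + -2·-5 = -225
  a_7 = -2·-225 + 3·68 + -2·-33 + -2·0 = 720
  a_8 = -2·720 + 3·-225 + -2·68 + -2·-33 = -2185
  a_9 = -2·-2185 + 3·720 + -2·-225 + -2·68 = 6844
  a_10 = -2·6844 + 3·-2185 + -2·720 + -2·-225 = -21233
  a_11 = -2·-21233 + 3·6844 + -2·-2185 + -2·720 = 65928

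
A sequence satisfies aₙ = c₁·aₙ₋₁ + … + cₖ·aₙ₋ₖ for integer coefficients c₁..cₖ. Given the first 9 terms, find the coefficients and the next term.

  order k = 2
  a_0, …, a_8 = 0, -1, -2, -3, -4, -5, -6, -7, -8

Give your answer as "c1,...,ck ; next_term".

2,-1 ; -9

  a_2 = 2·-1 + -1·0 = -2
  a_3 = 2·-2 + -1·-1 = -3
  a_4 = 2·-3 + -1·-2 = -4
  a_5 = 2·-4 + -1·-3 = -5
  a_6 = 2·-5 + -1·-4 = -6
  a_7 = 2·-6 + -1·-5 = -7
  a_8 = 2·-7 + -1·-6 = -8
  a_9 = 2·-8 + -1·-7 = -9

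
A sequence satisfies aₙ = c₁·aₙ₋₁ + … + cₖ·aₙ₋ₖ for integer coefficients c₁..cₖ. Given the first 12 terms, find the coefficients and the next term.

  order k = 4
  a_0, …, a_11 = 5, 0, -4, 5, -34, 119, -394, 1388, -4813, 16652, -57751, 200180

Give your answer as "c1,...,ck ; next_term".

-3,1,-3,-3 ; -693808

  a_4 = -3·5 + 1·-4 + -3·0 + -3·5 = -34
  a_5 = -3·-34 + 1·5 + -3·-4 + -3·0 = 119
  a_6 = -3·119 + 1·-34 + -3·5 + -3·-4 = -394
  a_7 = -3·-394 + 1·119 + -3·-34 + -3·5 = 1388
  a_8 = -3·1388 + 1·-394 + -3·119 + -3·-34 = -4813
  a_9 = -3·-4813 + 1·1388 + -3·-394 + -3·119 = 16652
  a_10 = -3·16652 + 1·-4813 + -3·1388 + -3·-394 = -57751
  a_11 = -3·-57751 + 1·16652 + -3·-4813 + -3·1388 = 200180
  a_12 = -3·200180 + 1·-57751 + -3·16652 + -3·-4813 = -693808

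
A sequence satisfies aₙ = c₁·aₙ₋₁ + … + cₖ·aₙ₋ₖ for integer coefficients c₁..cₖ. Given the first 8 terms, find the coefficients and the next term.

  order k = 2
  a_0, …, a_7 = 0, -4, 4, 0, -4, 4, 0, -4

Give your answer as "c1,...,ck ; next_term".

-1,-1 ; 4

  a_2 = -1·-4 + -1·0 = 4
  a_3 = -1·4 + -1·-4 = 0
  a_4 = -1·0 + -1·4 = -4
  a_5 = -1·-4 + -1·0 = 4
  a_6 = -1·4 + -1·-4 = 0
  a_7 = -1·0 + -1·4 = -4
  a_8 = -1·-4 + -1·0 = 4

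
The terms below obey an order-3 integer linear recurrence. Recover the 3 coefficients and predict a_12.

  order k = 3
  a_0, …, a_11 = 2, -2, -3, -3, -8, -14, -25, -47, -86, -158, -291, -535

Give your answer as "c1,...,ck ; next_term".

1,1,1 ; -984

  a_3 = 1·-3 + 1·-2 + 1·2 = -3
  a_4 = 1·-3 + 1·-3 + 1·-2 = -8
  a_5 = 1·-8 + 1·-3 + 1·-3 = -14
  a_6 = 1·-14 + 1·-8 + 1·-3 = -25
  a_7 = 1·-25 + 1·-14 + 1·-8 = -47
  a_8 = 1·-47 + 1·-25 + 1·-14 = -86
  a_9 = 1·-86 + 1·-47 + 1·-25 = -158
  a_10 = 1·-158 + 1·-86 + 1·-47 = -291
  a_11 = 1·-291 + 1·-158 + 1·-86 = -535
  a_12 = 1·-535 + 1·-291 + 1·-158 = -984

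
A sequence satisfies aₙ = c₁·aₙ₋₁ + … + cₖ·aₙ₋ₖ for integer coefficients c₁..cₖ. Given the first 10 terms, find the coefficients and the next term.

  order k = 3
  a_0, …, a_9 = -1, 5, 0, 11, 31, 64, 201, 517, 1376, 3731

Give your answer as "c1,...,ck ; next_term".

  a_3 = 1·0 + 3·5 + 4·-1 = 11
  a_4 = 1·11 + 3·0 + 4·5 = 31
  a_5 = 1·31 + 3·11 + 4·0 = 64
  a_6 = 1·64 + 3·31 + 4·11 = 201
  a_7 = 1·201 + 3·64 + 4·31 = 517
  a_8 = 1·517 + 3·201 + 4·64 = 1376
  a_9 = 1·1376 + 3·517 + 4·201 = 3731
  a_10 = 1·3731 + 3·1376 + 4·517 = 9927

1,3,4 ; 9927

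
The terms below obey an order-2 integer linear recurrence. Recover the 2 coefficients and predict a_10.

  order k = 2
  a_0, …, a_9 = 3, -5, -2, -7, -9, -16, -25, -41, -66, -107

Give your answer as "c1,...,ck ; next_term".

1,1 ; -173

  a_2 = 1·-5 + 1·3 = -2
  a_3 = 1·-2 + 1·-5 = -7
  a_4 = 1·-7 + 1·-2 = -9
  a_5 = 1·-9 + 1·-7 = -16
  a_6 = 1·-16 + 1·-9 = -25
  a_7 = 1·-25 + 1·-16 = -41
  a_8 = 1·-41 + 1·-25 = -66
  a_9 = 1·-66 + 1·-41 = -107
  a_10 = 1·-107 + 1·-66 = -173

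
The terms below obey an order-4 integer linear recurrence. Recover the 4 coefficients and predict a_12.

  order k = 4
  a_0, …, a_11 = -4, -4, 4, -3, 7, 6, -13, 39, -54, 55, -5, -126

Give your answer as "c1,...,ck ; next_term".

  a_4 = -1·-3 + 1·4 + 2·-4 + -2·-4 = 7
  a_5 = -1·7 + 1·-3 + 2·4 + -2·-4 = 6
  a_6 = -1·6 + 1·7 + 2·-3 + -2·4 = -13
  a_7 = -1·-13 + 1·6 + 2·7 + -2·-3 = 39
  a_8 = -1·39 + 1·-13 + 2·6 + -2·7 = -54
  a_9 = -1·-54 + 1·39 + 2·-13 + -2·6 = 55
  a_10 = -1·55 + 1·-54 + 2·39 + -2·-13 = -5
  a_11 = -1·-5 + 1·55 + 2·-54 + -2·39 = -126
  a_12 = -1·-126 + 1·-5 + 2·55 + -2·-54 = 339

-1,1,2,-2 ; 339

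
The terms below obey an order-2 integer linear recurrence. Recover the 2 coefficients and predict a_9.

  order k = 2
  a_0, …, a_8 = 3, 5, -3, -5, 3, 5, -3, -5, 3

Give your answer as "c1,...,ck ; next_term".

  a_2 = 0·5 + -1·3 = -3
  a_3 = 0·-3 + -1·5 = -5
  a_4 = 0·-5 + -1·-3 = 3
  a_5 = 0·3 + -1·-5 = 5
  a_6 = 0·5 + -1·3 = -3
  a_7 = 0·-3 + -1·5 = -5
  a_8 = 0·-5 + -1·-3 = 3
  a_9 = 0·3 + -1·-5 = 5

0,-1 ; 5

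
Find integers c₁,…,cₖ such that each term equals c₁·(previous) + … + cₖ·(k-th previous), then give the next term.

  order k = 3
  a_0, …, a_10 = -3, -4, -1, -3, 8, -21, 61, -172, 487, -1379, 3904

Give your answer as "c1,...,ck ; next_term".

  a_3 = -2·-1 + 2·-4 + -1·-3 = -3
  a_4 = -2·-3 + 2·-1 + -1·-4 = 8
  a_5 = -2·8 + 2·-3 + -1·-1 = -21
  a_6 = -2·-21 + 2·8 + -1·-3 = 61
  a_7 = -2·61 + 2·-21 + -1·8 = -172
  a_8 = -2·-172 + 2·61 + -1·-21 = 487
  a_9 = -2·487 + 2·-172 + -1·61 = -1379
  a_10 = -2·-1379 + 2·487 + -1·-172 = 3904
  a_11 = -2·3904 + 2·-1379 + -1·487 = -11053

-2,2,-1 ; -11053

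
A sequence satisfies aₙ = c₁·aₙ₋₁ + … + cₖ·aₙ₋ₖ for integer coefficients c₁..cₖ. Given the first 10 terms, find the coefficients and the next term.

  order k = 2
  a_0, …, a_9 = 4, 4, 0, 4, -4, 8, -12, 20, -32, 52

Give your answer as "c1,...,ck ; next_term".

  a_2 = -1·4 + 1·4 = 0
  a_3 = -1·0 + 1·4 = 4
  a_4 = -1·4 + 1·0 = -4
  a_5 = -1·-4 + 1·4 = 8
  a_6 = -1·8 + 1·-4 = -12
  a_7 = -1·-12 + 1·8 = 20
  a_8 = -1·20 + 1·-12 = -32
  a_9 = -1·-32 + 1·20 = 52
  a_10 = -1·52 + 1·-32 = -84

-1,1 ; -84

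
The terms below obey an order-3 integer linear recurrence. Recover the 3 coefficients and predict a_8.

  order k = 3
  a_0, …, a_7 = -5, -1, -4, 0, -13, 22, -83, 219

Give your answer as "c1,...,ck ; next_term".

-2,3,1 ; -665

  a_3 = -2·-4 + 3·-1 + 1·-5 = 0
  a_4 = -2·0 + 3·-4 + 1·-1 = -13
  a_5 = -2·-13 + 3·0 + 1·-4 = 22
  a_6 = -2·22 + 3·-13 + 1·0 = -83
  a_7 = -2·-83 + 3·22 + 1·-13 = 219
  a_8 = -2·219 + 3·-83 + 1·22 = -665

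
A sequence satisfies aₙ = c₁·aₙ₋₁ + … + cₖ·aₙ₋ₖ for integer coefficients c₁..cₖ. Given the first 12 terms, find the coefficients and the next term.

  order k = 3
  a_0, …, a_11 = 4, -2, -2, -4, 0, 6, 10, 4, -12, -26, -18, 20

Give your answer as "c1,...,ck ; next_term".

1,-1,-1 ; 64

  a_3 = 1·-2 + -1·-2 + -1·4 = -4
  a_4 = 1·-4 + -1·-2 + -1·-2 = 0
  a_5 = 1·0 + -1·-4 + -1·-2 = 6
  a_6 = 1·6 + -1·0 + -1·-4 = 10
  a_7 = 1·10 + -1·6 + -1·0 = 4
  a_8 = 1·4 + -1·10 + -1·6 = -12
  a_9 = 1·-12 + -1·4 + -1·10 = -26
  a_10 = 1·-26 + -1·-12 + -1·4 = -18
  a_11 = 1·-18 + -1·-26 + -1·-12 = 20
  a_12 = 1·20 + -1·-18 + -1·-26 = 64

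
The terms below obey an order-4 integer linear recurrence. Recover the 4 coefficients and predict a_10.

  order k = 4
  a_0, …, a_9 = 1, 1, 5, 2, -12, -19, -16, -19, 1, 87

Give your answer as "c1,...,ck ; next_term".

2,-3,3,-4 ; 178

  a_4 = 2·2 + -3·5 + 3·1 + -4·1 = -12
  a_5 = 2·-12 + -3·2 + 3·5 + -4·1 = -19
  a_6 = 2·-19 + -3·-12 + 3·2 + -4·5 = -16
  a_7 = 2·-16 + -3·-19 + 3·-12 + -4·2 = -19
  a_8 = 2·-19 + -3·-16 + 3·-19 + -4·-12 = 1
  a_9 = 2·1 + -3·-19 + 3·-16 + -4·-19 = 87
  a_10 = 2·87 + -3·1 + 3·-19 + -4·-16 = 178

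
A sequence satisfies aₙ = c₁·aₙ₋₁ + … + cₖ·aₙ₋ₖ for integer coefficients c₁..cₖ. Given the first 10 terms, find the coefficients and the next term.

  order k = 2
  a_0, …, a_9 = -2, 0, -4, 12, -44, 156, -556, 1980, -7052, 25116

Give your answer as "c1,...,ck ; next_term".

-3,2 ; -89452

  a_2 = -3·0 + 2·-2 = -4
  a_3 = -3·-4 + 2·0 = 12
  a_4 = -3·12 + 2·-4 = -44
  a_5 = -3·-44 + 2·12 = 156
  a_6 = -3·156 + 2·-44 = -556
  a_7 = -3·-556 + 2·156 = 1980
  a_8 = -3·1980 + 2·-556 = -7052
  a_9 = -3·-7052 + 2·1980 = 25116
  a_10 = -3·25116 + 2·-7052 = -89452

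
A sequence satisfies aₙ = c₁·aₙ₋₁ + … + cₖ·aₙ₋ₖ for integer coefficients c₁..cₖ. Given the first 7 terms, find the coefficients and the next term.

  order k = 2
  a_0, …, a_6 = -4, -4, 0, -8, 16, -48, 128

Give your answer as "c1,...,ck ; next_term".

  a_2 = -2·-4 + 2·-4 = 0
  a_3 = -2·0 + 2·-4 = -8
  a_4 = -2·-8 + 2·0 = 16
  a_5 = -2·16 + 2·-8 = -48
  a_6 = -2·-48 + 2·16 = 128
  a_7 = -2·128 + 2·-48 = -352

-2,2 ; -352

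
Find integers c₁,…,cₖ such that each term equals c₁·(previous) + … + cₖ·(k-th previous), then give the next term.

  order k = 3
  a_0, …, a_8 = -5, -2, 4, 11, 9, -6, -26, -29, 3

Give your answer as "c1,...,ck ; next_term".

1,-1,-1 ; 58

  a_3 = 1·4 + -1·-2 + -1·-5 = 11
  a_4 = 1·11 + -1·4 + -1·-2 = 9
  a_5 = 1·9 + -1·11 + -1·4 = -6
  a_6 = 1·-6 + -1·9 + -1·11 = -26
  a_7 = 1·-26 + -1·-6 + -1·9 = -29
  a_8 = 1·-29 + -1·-26 + -1·-6 = 3
  a_9 = 1·3 + -1·-29 + -1·-26 = 58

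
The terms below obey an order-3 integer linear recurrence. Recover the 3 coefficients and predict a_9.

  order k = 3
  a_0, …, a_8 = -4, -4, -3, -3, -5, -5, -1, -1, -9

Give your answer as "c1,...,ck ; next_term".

1,-2,2 ; -9

  a_3 = 1·-3 + -2·-4 + 2·-4 = -3
  a_4 = 1·-3 + -2·-3 + 2·-4 = -5
  a_5 = 1·-5 + -2·-3 + 2·-3 = -5
  a_6 = 1·-5 + -2·-5 + 2·-3 = -1
  a_7 = 1·-1 + -2·-5 + 2·-5 = -1
  a_8 = 1·-1 + -2·-1 + 2·-5 = -9
  a_9 = 1·-9 + -2·-1 + 2·-1 = -9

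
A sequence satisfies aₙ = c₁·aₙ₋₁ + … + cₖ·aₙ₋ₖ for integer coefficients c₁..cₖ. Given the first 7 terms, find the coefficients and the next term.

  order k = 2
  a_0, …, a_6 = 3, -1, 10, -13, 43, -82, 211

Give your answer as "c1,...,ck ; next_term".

-1,3 ; -457

  a_2 = -1·-1 + 3·3 = 10
  a_3 = -1·10 + 3·-1 = -13
  a_4 = -1·-13 + 3·10 = 43
  a_5 = -1·43 + 3·-13 = -82
  a_6 = -1·-82 + 3·43 = 211
  a_7 = -1·211 + 3·-82 = -457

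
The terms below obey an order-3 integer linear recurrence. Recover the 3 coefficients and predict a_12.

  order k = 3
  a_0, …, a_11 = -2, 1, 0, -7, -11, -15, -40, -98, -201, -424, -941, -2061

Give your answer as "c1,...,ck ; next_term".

  a_3 = 2·0 + -1·1 + 3·-2 = -7
  a_4 = 2·-7 + -1·0 + 3·1 = -11
  a_5 = 2·-11 + -1·-7 + 3·0 = -15
  a_6 = 2·-15 + -1·-11 + 3·-7 = -40
  a_7 = 2·-40 + -1·-15 + 3·-11 = -98
  a_8 = 2·-98 + -1·-40 + 3·-15 = -201
  a_9 = 2·-201 + -1·-98 + 3·-40 = -424
  a_10 = 2·-424 + -1·-201 + 3·-98 = -941
  a_11 = 2·-941 + -1·-424 + 3·-201 = -2061
  a_12 = 2·-2061 + -1·-941 + 3·-424 = -4453

2,-1,3 ; -4453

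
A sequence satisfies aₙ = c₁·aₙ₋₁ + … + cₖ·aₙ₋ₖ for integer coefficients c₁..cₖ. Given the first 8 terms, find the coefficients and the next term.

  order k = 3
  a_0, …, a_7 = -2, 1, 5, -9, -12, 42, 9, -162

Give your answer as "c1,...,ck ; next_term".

  a_3 = 0·5 + -3·1 + 3·-2 = -9
  a_4 = 0·-9 + -3·5 + 3·1 = -12
  a_5 = 0·-12 + -3·-9 + 3·5 = 42
  a_6 = 0·42 + -3·-12 + 3·-9 = 9
  a_7 = 0·9 + -3·42 + 3·-12 = -162
  a_8 = 0·-162 + -3·9 + 3·42 = 99

0,-3,3 ; 99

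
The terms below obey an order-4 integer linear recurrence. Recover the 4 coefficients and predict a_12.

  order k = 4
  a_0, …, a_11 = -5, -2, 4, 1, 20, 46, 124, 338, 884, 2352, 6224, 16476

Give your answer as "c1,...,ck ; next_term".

  a_4 = 2·1 + 2·4 + 0·-2 + -2·-5 = 20
  a_5 = 2·20 + 2·1 + 0·4 + -2·-2 = 46
  a_6 = 2·46 + 2·20 + 0·1 + -2·4 = 124
  a_7 = 2·124 + 2·46 + 0·20 + -2·1 = 338
  a_8 = 2·338 + 2·124 + 0·46 + -2·20 = 884
  a_9 = 2·884 + 2·338 + 0·124 + -2·46 = 2352
  a_10 = 2·2352 + 2·884 + 0·338 + -2·124 = 6224
  a_11 = 2·6224 + 2·2352 + 0·884 + -2·338 = 16476
  a_12 = 2·16476 + 2·6224 + 0·2352 + -2·884 = 43632

2,2,0,-2 ; 43632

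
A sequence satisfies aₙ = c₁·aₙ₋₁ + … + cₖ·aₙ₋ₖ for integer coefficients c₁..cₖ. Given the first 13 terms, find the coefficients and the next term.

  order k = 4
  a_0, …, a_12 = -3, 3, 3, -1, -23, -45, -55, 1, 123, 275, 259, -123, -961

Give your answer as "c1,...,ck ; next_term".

  a_4 = 2·-1 + -1·3 + -3·3 + 3·-3 = -23
  a_5 = 2·-23 + -1·-1 + -3·3 + 3·3 = -45
  a_6 = 2·-45 + -1·-23 + -3·-1 + 3·3 = -55
  a_7 = 2·-55 + -1·-45 + -3·-23 + 3·-1 = 1
  a_8 = 2·1 + -1·-55 + -3·-45 + 3·-23 = 123
  a_9 = 2·123 + -1·1 + -3·-55 + 3·-45 = 275
  a_10 = 2·275 + -1·123 + -3·1 + 3·-55 = 259
  a_11 = 2·259 + -1·275 + -3·123 + 3·1 = -123
  a_12 = 2·-123 + -1·259 + -3·275 + 3·123 = -961
  a_13 = 2·-961 + -1·-123 + -3·259 + 3·275 = -1751

2,-1,-3,3 ; -1751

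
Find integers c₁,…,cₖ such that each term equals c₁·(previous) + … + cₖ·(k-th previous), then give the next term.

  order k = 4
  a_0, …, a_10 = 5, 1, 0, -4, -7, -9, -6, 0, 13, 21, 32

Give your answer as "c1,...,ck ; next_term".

  a_4 = 0·-4 + 2·0 + -2·1 + -1·5 = -7
  a_5 = 0·-7 + 2·-4 + -2·0 + -1·1 = -9
  a_6 = 0·-9 + 2·-7 + -2·-4 + -1·0 = -6
  a_7 = 0·-6 + 2·-9 + -2·-7 + -1·-4 = 0
  a_8 = 0·0 + 2·-6 + -2·-9 + -1·-7 = 13
  a_9 = 0·13 + 2·0 + -2·-6 + -1·-9 = 21
  a_10 = 0·21 + 2·13 + -2·0 + -1·-6 = 32
  a_11 = 0·32 + 2·21 + -2·13 + -1·0 = 16

0,2,-2,-1 ; 16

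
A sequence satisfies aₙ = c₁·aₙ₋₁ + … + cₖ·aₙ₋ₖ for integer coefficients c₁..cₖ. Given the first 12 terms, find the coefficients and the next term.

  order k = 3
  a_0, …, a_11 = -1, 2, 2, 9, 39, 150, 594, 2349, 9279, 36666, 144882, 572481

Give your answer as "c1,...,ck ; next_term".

  a_3 = 3·2 + 3·2 + 3·-1 = 9
  a_4 = 3·9 + 3·2 + 3·2 = 39
  a_5 = 3·39 + 3·9 + 3·2 = 150
  a_6 = 3·150 + 3·39 + 3·9 = 594
  a_7 = 3·594 + 3·150 + 3·39 = 2349
  a_8 = 3·2349 + 3·594 + 3·150 = 9279
  a_9 = 3·9279 + 3·2349 + 3·594 = 36666
  a_10 = 3·36666 + 3·9279 + 3·2349 = 144882
  a_11 = 3·144882 + 3·36666 + 3·9279 = 572481
  a_12 = 3·572481 + 3·144882 + 3·36666 = 2262087

3,3,3 ; 2262087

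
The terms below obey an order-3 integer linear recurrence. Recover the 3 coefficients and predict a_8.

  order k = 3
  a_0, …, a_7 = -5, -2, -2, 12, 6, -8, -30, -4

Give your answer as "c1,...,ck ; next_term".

  a_3 = 0·-2 + -1·-2 + -2·-5 = 12
  a_4 = 0·12 + -1·-2 + -2·-2 = 6
  a_5 = 0·6 + -1·12 + -2·-2 = -8
  a_6 = 0·-8 + -1·6 + -2·12 = -30
  a_7 = 0·-30 + -1·-8 + -2·6 = -4
  a_8 = 0·-4 + -1·-30 + -2·-8 = 46

0,-1,-2 ; 46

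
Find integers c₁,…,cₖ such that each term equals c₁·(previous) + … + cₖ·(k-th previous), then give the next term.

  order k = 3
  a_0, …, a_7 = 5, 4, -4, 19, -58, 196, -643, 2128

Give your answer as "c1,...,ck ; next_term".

-2,4,-1 ; -7024

  a_3 = -2·-4 + 4·4 + -1·5 = 19
  a_4 = -2·19 + 4·-4 + -1·4 = -58
  a_5 = -2·-58 + 4·19 + -1·-4 = 196
  a_6 = -2·196 + 4·-58 + -1·19 = -643
  a_7 = -2·-643 + 4·196 + -1·-58 = 2128
  a_8 = -2·2128 + 4·-643 + -1·196 = -7024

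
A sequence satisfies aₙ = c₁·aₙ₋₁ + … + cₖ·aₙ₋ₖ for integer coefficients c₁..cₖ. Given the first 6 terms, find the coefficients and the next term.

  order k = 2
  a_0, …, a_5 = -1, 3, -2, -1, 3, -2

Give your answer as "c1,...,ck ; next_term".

-1,-1 ; -1

  a_2 = -1·3 + -1·-1 = -2
  a_3 = -1·-2 + -1·3 = -1
  a_4 = -1·-1 + -1·-2 = 3
  a_5 = -1·3 + -1·-1 = -2
  a_6 = -1·-2 + -1·3 = -1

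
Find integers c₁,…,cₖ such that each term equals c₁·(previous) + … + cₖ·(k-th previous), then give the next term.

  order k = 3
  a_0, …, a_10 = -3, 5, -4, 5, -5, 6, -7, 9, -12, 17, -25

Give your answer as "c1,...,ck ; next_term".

  a_3 = -2·-4 + 0·5 + 1·-3 = 5
  a_4 = -2·5 + 0·-4 + 1·5 = -5
  a_5 = -2·-5 + 0·5 + 1·-4 = 6
  a_6 = -2·6 + 0·-5 + 1·5 = -7
  a_7 = -2·-7 + 0·6 + 1·-5 = 9
  a_8 = -2·9 + 0·-7 + 1·6 = -12
  a_9 = -2·-12 + 0·9 + 1·-7 = 17
  a_10 = -2·17 + 0·-12 + 1·9 = -25
  a_11 = -2·-25 + 0·17 + 1·-12 = 38

-2,0,1 ; 38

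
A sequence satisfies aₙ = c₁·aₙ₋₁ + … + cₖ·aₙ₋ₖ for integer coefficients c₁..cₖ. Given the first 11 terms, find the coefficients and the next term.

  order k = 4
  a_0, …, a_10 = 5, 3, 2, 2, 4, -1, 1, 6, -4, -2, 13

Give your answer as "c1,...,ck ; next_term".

-1,-1,1,1 ; -9

  a_4 = -1·2 + -1·2 + 1·3 + 1·5 = 4
  a_5 = -1·4 + -1·2 + 1·2 + 1·3 = -1
  a_6 = -1·-1 + -1·4 + 1·2 + 1·2 = 1
  a_7 = -1·1 + -1·-1 + 1·4 + 1·2 = 6
  a_8 = -1·6 + -1·1 + 1·-1 + 1·4 = -4
  a_9 = -1·-4 + -1·6 + 1·1 + 1·-1 = -2
  a_10 = -1·-2 + -1·-4 + 1·6 + 1·1 = 13
  a_11 = -1·13 + -1·-2 + 1·-4 + 1·6 = -9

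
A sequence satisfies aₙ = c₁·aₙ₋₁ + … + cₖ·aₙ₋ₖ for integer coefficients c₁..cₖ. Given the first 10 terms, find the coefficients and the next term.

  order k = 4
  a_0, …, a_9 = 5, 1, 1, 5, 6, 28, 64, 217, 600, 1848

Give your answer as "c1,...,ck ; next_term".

  a_4 = 2·5 + 4·1 + -3·1 + -1·5 = 6
  a_5 = 2·6 + 4·5 + -3·1 + -1·1 = 28
  a_6 = 2·28 + 4·6 + -3·5 + -1·1 = 64
  a_7 = 2·64 + 4·28 + -3·6 + -1·5 = 217
  a_8 = 2·217 + 4·64 + -3·28 + -1·6 = 600
  a_9 = 2·600 + 4·217 + -3·64 + -1·28 = 1848
  a_10 = 2·1848 + 4·600 + -3·217 + -1·64 = 5381

2,4,-3,-1 ; 5381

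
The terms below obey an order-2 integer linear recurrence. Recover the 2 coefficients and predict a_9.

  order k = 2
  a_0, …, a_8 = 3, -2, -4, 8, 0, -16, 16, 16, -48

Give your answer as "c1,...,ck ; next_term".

  a_2 = -1·-2 + -2·3 = -4
  a_3 = -1·-4 + -2·-2 = 8
  a_4 = -1·8 + -2·-4 = 0
  a_5 = -1·0 + -2·8 = -16
  a_6 = -1·-16 + -2·0 = 16
  a_7 = -1·16 + -2·-16 = 16
  a_8 = -1·16 + -2·16 = -48
  a_9 = -1·-48 + -2·16 = 16

-1,-2 ; 16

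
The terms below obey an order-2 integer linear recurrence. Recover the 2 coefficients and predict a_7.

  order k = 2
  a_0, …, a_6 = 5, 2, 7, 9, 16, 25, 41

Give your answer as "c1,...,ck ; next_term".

1,1 ; 66

  a_2 = 1·2 + 1·5 = 7
  a_3 = 1·7 + 1·2 = 9
  a_4 = 1·9 + 1·7 = 16
  a_5 = 1·16 + 1·9 = 25
  a_6 = 1·25 + 1·16 = 41
  a_7 = 1·41 + 1·25 = 66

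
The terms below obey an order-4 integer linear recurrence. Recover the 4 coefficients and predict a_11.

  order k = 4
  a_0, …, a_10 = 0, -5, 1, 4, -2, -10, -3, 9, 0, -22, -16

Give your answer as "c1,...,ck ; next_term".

  a_4 = 1·4 + -1·1 + 1·-5 + 1·0 = -2
  a_5 = 1·-2 + -1·4 + 1·1 + 1·-5 = -10
  a_6 = 1·-10 + -1·-2 + 1·4 + 1·1 = -3
  a_7 = 1·-3 + -1·-10 + 1·-2 + 1·4 = 9
  a_8 = 1·9 + -1·-3 + 1·-10 + 1·-2 = 0
  a_9 = 1·0 + -1·9 + 1·-3 + 1·-10 = -22
  a_10 = 1·-22 + -1·0 + 1·9 + 1·-3 = -16
  a_11 = 1·-16 + -1·-22 + 1·0 + 1·9 = 15

1,-1,1,1 ; 15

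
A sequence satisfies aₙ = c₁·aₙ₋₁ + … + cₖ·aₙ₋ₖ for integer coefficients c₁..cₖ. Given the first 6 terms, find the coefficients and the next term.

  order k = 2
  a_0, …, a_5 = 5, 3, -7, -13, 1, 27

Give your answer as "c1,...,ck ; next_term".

  a_2 = 1·3 + -2·5 = -7
  a_3 = 1·-7 + -2·3 = -13
  a_4 = 1·-13 + -2·-7 = 1
  a_5 = 1·1 + -2·-13 = 27
  a_6 = 1·27 + -2·1 = 25

1,-2 ; 25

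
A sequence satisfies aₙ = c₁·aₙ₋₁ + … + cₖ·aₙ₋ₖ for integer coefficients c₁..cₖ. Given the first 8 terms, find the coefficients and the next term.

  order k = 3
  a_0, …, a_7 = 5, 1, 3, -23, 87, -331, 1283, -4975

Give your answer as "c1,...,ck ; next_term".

  a_3 = -4·3 + -1·1 + -2·5 = -23
  a_4 = -4·-23 + -1·3 + -2·1 = 87
  a_5 = -4·87 + -1·-23 + -2·3 = -331
  a_6 = -4·-331 + -1·87 + -2·-23 = 1283
  a_7 = -4·1283 + -1·-331 + -2·87 = -4975
  a_8 = -4·-4975 + -1·1283 + -2·-331 = 19279

-4,-1,-2 ; 19279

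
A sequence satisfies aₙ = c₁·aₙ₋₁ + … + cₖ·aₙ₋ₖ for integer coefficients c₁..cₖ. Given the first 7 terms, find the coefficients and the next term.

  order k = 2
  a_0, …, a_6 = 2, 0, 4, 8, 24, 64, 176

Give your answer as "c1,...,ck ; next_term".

2,2 ; 480

  a_2 = 2·0 + 2·2 = 4
  a_3 = 2·4 + 2·0 = 8
  a_4 = 2·8 + 2·4 = 24
  a_5 = 2·24 + 2·8 = 64
  a_6 = 2·64 + 2·24 = 176
  a_7 = 2·176 + 2·64 = 480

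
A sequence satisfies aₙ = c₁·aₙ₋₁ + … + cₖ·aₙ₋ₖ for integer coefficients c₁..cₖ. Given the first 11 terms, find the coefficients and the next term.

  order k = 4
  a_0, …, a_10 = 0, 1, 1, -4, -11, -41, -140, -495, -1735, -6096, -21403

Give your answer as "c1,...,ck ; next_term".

  a_4 = 3·-4 + 2·1 + -1·1 + 1·0 = -11
  a_5 = 3·-11 + 2·-4 + -1·1 + 1·1 = -41
  a_6 = 3·-41 + 2·-11 + -1·-4 + 1·1 = -140
  a_7 = 3·-140 + 2·-41 + -1·-11 + 1·-4 = -495
  a_8 = 3·-495 + 2·-140 + -1·-41 + 1·-11 = -1735
  a_9 = 3·-1735 + 2·-495 + -1·-140 + 1·-41 = -6096
  a_10 = 3·-6096 + 2·-1735 + -1·-495 + 1·-140 = -21403
  a_11 = 3·-21403 + 2·-6096 + -1·-1735 + 1·-495 = -75161

3,2,-1,1 ; -75161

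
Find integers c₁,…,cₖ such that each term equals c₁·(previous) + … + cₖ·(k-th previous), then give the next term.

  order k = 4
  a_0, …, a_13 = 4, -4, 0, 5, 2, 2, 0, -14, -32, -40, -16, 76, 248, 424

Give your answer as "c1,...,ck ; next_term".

2,-2,0,-2 ; 384

  a_4 = 2·5 + -2·0 + 0·-4 + -2·4 = 2
  a_5 = 2·2 + -2·5 + 0·0 + -2·-4 = 2
  a_6 = 2·2 + -2·2 + 0·5 + -2·0 = 0
  a_7 = 2·0 + -2·2 + 0·2 + -2·5 = -14
  a_8 = 2·-14 + -2·0 + 0·2 + -2·2 = -32
  a_9 = 2·-32 + -2·-14 + 0·0 + -2·2 = -40
  a_10 = 2·-40 + -2·-32 + 0·-14 + -2·0 = -16
  a_11 = 2·-16 + -2·-40 + 0·-32 + -2·-14 = 76
  a_12 = 2·76 + -2·-16 + 0·-40 + -2·-32 = 248
  a_13 = 2·248 + -2·76 + 0·-16 + -2·-40 = 424
  a_14 = 2·424 + -2·248 + 0·76 + -2·-16 = 384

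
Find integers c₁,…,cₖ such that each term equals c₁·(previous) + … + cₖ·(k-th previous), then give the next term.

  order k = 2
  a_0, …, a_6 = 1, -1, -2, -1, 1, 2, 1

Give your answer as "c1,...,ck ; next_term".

1,-1 ; -1

  a_2 = 1·-1 + -1·1 = -2
  a_3 = 1·-2 + -1·-1 = -1
  a_4 = 1·-1 + -1·-2 = 1
  a_5 = 1·1 + -1·-1 = 2
  a_6 = 1·2 + -1·1 = 1
  a_7 = 1·1 + -1·2 = -1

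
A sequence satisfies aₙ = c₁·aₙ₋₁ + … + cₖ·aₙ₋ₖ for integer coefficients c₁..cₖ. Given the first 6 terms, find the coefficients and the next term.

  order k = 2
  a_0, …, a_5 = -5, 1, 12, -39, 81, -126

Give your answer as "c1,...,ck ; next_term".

-3,-3 ; 135

  a_2 = -3·1 + -3·-5 = 12
  a_3 = -3·12 + -3·1 = -39
  a_4 = -3·-39 + -3·12 = 81
  a_5 = -3·81 + -3·-39 = -126
  a_6 = -3·-126 + -3·81 = 135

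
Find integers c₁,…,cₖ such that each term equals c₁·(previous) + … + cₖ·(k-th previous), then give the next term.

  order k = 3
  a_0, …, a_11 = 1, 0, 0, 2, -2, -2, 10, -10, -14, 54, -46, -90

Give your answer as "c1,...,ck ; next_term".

-1,-2,2 ; 290

  a_3 = -1·0 + -2·0 + 2·1 = 2
  a_4 = -1·2 + -2·0 + 2·0 = -2
  a_5 = -1·-2 + -2·2 + 2·0 = -2
  a_6 = -1·-2 + -2·-2 + 2·2 = 10
  a_7 = -1·10 + -2·-2 + 2·-2 = -10
  a_8 = -1·-10 + -2·10 + 2·-2 = -14
  a_9 = -1·-14 + -2·-10 + 2·10 = 54
  a_10 = -1·54 + -2·-14 + 2·-10 = -46
  a_11 = -1·-46 + -2·54 + 2·-14 = -90
  a_12 = -1·-90 + -2·-46 + 2·54 = 290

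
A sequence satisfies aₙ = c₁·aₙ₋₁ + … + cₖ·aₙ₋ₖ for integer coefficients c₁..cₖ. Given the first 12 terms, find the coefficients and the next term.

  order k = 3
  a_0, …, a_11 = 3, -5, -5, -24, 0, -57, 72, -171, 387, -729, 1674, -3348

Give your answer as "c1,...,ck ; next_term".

0,3,-3 ; 7209

  a_3 = 0·-5 + 3·-5 + -3·3 = -24
  a_4 = 0·-24 + 3·-5 + -3·-5 = 0
  a_5 = 0·0 + 3·-24 + -3·-5 = -57
  a_6 = 0·-57 + 3·0 + -3·-24 = 72
  a_7 = 0·72 + 3·-57 + -3·0 = -171
  a_8 = 0·-171 + 3·72 + -3·-57 = 387
  a_9 = 0·387 + 3·-171 + -3·72 = -729
  a_10 = 0·-729 + 3·387 + -3·-171 = 1674
  a_11 = 0·1674 + 3·-729 + -3·387 = -3348
  a_12 = 0·-3348 + 3·1674 + -3·-729 = 7209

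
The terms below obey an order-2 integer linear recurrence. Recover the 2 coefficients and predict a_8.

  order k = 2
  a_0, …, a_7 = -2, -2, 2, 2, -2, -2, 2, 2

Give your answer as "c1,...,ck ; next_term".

0,-1 ; -2

  a_2 = 0·-2 + -1·-2 = 2
  a_3 = 0·2 + -1·-2 = 2
  a_4 = 0·2 + -1·2 = -2
  a_5 = 0·-2 + -1·2 = -2
  a_6 = 0·-2 + -1·-2 = 2
  a_7 = 0·2 + -1·-2 = 2
  a_8 = 0·2 + -1·2 = -2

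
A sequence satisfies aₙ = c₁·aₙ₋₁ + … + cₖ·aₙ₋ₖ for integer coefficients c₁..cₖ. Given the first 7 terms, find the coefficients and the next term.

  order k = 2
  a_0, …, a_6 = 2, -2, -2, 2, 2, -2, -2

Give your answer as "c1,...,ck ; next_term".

  a_2 = 0·-2 + -1·2 = -2
  a_3 = 0·-2 + -1·-2 = 2
  a_4 = 0·2 + -1·-2 = 2
  a_5 = 0·2 + -1·2 = -2
  a_6 = 0·-2 + -1·2 = -2
  a_7 = 0·-2 + -1·-2 = 2

0,-1 ; 2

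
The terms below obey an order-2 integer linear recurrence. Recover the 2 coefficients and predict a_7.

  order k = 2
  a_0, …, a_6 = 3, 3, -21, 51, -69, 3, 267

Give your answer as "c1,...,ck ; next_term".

  a_2 = -3·3 + -4·3 = -21
  a_3 = -3·-21 + -4·3 = 51
  a_4 = -3·51 + -4·-21 = -69
  a_5 = -3·-69 + -4·51 = 3
  a_6 = -3·3 + -4·-69 = 267
  a_7 = -3·267 + -4·3 = -813

-3,-4 ; -813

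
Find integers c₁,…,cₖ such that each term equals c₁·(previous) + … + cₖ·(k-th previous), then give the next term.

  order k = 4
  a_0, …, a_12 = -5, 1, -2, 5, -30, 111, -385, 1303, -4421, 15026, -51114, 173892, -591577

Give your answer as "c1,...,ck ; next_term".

-4,-2,1,3 ; 2012488

  a_4 = -4·5 + -2·-2 + 1·1 + 3·-5 = -30
  a_5 = -4·-30 + -2·5 + 1·-2 + 3·1 = 111
  a_6 = -4·111 + -2·-30 + 1·5 + 3·-2 = -385
  a_7 = -4·-385 + -2·111 + 1·-30 + 3·5 = 1303
  a_8 = -4·1303 + -2·-385 + 1·111 + 3·-30 = -4421
  a_9 = -4·-4421 + -2·1303 + 1·-385 + 3·111 = 15026
  a_10 = -4·15026 + -2·-4421 + 1·1303 + 3·-385 = -51114
  a_11 = -4·-51114 + -2·15026 + 1·-4421 + 3·1303 = 173892
  a_12 = -4·173892 + -2·-51114 + 1·15026 + 3·-4421 = -591577
  a_13 = -4·-591577 + -2·173892 + 1·-51114 + 3·15026 = 2012488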